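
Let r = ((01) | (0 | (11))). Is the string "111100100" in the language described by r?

Neither (01) nor (0|(11)) matches 111100100.

no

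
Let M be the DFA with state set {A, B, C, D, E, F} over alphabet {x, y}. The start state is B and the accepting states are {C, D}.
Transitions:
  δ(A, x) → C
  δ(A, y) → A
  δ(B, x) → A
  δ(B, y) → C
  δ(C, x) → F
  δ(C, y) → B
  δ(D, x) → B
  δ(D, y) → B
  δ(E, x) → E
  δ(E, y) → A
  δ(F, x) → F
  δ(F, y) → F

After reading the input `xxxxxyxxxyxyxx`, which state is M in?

F

B --x--> A
A --x--> C
C --x--> F
F --x--> F
F --x--> F
F --y--> F
F --x--> F
F --x--> F
F --x--> F
F --y--> F
F --x--> F
F --y--> F
F --x--> F
F --x--> F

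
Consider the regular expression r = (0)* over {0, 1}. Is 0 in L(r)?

Split into 1 piece 0; each matches 0.

yes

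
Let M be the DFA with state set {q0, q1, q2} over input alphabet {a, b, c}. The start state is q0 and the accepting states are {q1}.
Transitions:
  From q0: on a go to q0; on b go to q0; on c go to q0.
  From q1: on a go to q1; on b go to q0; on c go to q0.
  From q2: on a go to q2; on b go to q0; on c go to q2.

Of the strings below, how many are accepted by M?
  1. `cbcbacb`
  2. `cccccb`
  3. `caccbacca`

0

`cbcbacb`: rejected
`cccccb`: rejected
`caccbacca`: rejected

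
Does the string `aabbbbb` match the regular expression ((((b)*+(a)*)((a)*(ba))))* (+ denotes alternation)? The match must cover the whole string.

aabbbbb cannot be split into zero or more pieces each matching (((b)*+(a)*)((a)*(ba))).

no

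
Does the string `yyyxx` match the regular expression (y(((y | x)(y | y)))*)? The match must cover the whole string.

No split of yyyxx into u·v has y matching u and (((y|x)(y|y)))* matching v.

no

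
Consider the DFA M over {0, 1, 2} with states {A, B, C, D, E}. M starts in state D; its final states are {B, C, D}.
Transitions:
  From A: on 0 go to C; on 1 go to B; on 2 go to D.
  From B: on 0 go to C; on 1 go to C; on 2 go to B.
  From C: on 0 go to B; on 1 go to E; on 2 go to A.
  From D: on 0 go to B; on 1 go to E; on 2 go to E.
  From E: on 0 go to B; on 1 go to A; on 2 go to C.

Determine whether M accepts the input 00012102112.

D --0--> B
B --0--> C
C --0--> B
B --1--> C
C --2--> A
A --1--> B
B --0--> C
C --2--> A
A --1--> B
B --1--> C
C --2--> A
End in state A, which is not an accepting state.

rejected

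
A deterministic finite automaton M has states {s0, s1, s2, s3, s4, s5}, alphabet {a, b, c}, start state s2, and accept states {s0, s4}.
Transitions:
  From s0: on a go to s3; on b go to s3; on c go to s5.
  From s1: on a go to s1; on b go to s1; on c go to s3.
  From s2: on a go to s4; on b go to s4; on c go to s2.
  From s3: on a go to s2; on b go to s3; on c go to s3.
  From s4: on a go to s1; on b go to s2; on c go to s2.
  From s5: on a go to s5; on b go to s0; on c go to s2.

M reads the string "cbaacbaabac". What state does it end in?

s2

s2 --c--> s2
s2 --b--> s4
s4 --a--> s1
s1 --a--> s1
s1 --c--> s3
s3 --b--> s3
s3 --a--> s2
s2 --a--> s4
s4 --b--> s2
s2 --a--> s4
s4 --c--> s2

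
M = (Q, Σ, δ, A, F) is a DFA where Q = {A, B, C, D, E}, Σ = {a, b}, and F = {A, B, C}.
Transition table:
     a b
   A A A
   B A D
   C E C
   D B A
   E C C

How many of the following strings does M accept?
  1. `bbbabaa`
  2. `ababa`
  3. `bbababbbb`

`bbbabaa`: accepted
`ababa`: accepted
`bbababbbb`: accepted

3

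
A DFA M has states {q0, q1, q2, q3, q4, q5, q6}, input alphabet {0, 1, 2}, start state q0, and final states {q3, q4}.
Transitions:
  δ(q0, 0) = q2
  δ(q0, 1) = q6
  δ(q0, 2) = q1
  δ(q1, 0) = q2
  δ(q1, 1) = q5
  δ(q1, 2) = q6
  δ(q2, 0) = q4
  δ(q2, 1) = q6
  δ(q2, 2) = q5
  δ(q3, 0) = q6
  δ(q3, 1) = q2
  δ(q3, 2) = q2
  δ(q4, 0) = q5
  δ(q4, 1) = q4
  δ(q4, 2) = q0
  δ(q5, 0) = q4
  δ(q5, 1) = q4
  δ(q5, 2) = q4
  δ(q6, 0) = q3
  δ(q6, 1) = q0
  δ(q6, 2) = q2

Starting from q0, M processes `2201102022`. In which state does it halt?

q0 --2--> q1
q1 --2--> q6
q6 --0--> q3
q3 --1--> q2
q2 --1--> q6
q6 --0--> q3
q3 --2--> q2
q2 --0--> q4
q4 --2--> q0
q0 --2--> q1

q1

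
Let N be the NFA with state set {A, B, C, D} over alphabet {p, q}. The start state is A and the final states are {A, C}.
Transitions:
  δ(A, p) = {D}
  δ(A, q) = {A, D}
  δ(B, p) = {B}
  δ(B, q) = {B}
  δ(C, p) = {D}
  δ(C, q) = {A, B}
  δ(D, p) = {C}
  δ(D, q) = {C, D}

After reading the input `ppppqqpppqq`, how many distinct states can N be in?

Start: {A}
read p: {D}
read p: {C}
read p: {D}
read p: {C}
read q: {A, B}
read q: {A, B, D}
read p: {B, C, D}
read p: {B, C, D}
read p: {B, C, D}
read q: {A, B, C, D}
read q: {A, B, C, D}
Final reachable set {A, B, C, D} has 4 states.

4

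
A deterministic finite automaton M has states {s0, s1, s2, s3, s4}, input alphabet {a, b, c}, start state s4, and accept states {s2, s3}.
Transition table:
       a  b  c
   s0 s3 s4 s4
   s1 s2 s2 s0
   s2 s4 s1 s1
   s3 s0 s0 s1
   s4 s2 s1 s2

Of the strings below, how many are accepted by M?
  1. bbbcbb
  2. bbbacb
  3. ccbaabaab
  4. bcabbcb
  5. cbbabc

1

bbbcbb: rejected
bbbacb: accepted
ccbaabaab: rejected
bcabbcb: rejected
cbbabc: rejected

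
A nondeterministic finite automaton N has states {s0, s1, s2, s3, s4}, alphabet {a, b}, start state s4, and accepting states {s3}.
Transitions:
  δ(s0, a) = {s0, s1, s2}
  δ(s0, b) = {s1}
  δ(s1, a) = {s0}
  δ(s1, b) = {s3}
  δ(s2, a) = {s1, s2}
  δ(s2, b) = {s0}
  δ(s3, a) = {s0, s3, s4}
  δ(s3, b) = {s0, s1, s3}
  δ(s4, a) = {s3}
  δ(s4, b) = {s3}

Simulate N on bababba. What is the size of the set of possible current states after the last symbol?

Start: {s4}
read b: {s3}
read a: {s0, s3, s4}
read b: {s0, s1, s3}
read a: {s0, s1, s2, s3, s4}
read b: {s0, s1, s3}
read b: {s0, s1, s3}
read a: {s0, s1, s2, s3, s4}
Final reachable set {s0, s1, s2, s3, s4} has 5 states.

5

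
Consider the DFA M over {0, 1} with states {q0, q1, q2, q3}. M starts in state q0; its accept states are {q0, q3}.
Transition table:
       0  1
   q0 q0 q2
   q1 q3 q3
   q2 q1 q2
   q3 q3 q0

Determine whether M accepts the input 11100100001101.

accepted

q0 --1--> q2
q2 --1--> q2
q2 --1--> q2
q2 --0--> q1
q1 --0--> q3
q3 --1--> q0
q0 --0--> q0
q0 --0--> q0
q0 --0--> q0
q0 --0--> q0
q0 --1--> q2
q2 --1--> q2
q2 --0--> q1
q1 --1--> q3
End in state q3, which is an accepting state.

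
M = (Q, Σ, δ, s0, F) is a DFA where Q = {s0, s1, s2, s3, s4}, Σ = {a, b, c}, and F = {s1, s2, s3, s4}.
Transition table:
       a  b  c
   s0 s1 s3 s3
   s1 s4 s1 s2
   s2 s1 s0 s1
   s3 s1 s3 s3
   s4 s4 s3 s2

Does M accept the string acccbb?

accepted

s0 --a--> s1
s1 --c--> s2
s2 --c--> s1
s1 --c--> s2
s2 --b--> s0
s0 --b--> s3
End in state s3, which is an accepting state.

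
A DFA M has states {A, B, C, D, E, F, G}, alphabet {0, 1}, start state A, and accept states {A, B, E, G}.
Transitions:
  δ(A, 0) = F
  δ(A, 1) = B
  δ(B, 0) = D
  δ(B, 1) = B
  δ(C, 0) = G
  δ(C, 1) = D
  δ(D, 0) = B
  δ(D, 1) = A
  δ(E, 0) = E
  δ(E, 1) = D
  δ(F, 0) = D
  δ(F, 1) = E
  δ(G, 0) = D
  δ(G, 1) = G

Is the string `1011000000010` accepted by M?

A --1--> B
B --0--> D
D --1--> A
A --1--> B
B --0--> D
D --0--> B
B --0--> D
D --0--> B
B --0--> D
D --0--> B
B --0--> D
D --1--> A
A --0--> F
End in state F, which is not an accepting state.

rejected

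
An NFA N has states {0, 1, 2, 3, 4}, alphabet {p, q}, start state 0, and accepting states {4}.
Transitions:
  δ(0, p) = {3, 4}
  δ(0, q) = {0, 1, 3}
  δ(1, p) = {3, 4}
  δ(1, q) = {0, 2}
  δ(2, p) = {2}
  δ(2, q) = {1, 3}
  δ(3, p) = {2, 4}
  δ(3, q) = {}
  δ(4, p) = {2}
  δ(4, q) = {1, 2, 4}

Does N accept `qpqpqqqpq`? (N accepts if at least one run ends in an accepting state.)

accepted

Start: {0}
read q: {0, 1, 3}
read p: {2, 3, 4}
read q: {1, 2, 3, 4}
read p: {2, 3, 4}
read q: {1, 2, 3, 4}
read q: {0, 1, 2, 3, 4}
read q: {0, 1, 2, 3, 4}
read p: {2, 3, 4}
read q: {1, 2, 3, 4}
Reachable ∩ accepting = {4} — nonempty.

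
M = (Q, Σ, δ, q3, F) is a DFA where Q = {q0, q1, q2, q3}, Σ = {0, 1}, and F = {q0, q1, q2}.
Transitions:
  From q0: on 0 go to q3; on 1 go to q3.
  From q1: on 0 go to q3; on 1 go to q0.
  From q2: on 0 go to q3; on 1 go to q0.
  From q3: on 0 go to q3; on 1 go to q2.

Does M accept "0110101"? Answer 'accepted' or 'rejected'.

accepted

q3 --0--> q3
q3 --1--> q2
q2 --1--> q0
q0 --0--> q3
q3 --1--> q2
q2 --0--> q3
q3 --1--> q2
End in state q2, which is an accepting state.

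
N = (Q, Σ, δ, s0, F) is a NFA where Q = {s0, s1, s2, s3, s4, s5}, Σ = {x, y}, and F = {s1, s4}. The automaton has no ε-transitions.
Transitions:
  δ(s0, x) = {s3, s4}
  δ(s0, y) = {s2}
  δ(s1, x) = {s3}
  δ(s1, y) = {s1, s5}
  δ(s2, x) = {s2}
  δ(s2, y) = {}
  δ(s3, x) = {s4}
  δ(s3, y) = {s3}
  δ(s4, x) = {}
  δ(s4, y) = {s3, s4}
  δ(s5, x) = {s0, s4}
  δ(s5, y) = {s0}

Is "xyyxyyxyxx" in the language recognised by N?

rejected

Start: {s0}
read x: {s3, s4}
read y: {s3, s4}
read y: {s3, s4}
read x: {s4}
read y: {s3, s4}
read y: {s3, s4}
read x: {s4}
read y: {s3, s4}
read x: {s4}
read x: {}
Reachable ∩ accepting = {} — empty.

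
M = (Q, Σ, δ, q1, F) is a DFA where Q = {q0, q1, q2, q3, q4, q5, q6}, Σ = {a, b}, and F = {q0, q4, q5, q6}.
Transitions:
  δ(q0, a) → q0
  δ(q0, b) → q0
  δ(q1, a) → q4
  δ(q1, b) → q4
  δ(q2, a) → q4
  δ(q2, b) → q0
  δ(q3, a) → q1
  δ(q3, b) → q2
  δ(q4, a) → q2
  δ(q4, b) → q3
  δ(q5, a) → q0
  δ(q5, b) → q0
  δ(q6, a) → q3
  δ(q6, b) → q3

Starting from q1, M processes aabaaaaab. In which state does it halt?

q1 --a--> q4
q4 --a--> q2
q2 --b--> q0
q0 --a--> q0
q0 --a--> q0
q0 --a--> q0
q0 --a--> q0
q0 --a--> q0
q0 --b--> q0

q0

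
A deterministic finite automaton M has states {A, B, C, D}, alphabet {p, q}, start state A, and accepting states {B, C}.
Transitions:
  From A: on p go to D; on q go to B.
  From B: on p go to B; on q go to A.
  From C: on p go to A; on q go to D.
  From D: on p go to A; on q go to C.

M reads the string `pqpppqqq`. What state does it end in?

B

A --p--> D
D --q--> C
C --p--> A
A --p--> D
D --p--> A
A --q--> B
B --q--> A
A --q--> B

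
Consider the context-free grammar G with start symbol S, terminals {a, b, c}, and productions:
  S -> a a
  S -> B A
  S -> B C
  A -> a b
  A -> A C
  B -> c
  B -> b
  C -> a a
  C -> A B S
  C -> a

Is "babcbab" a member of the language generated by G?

yes

S ⇒ BC ⇒ bC ⇒ bABS ⇒ babBS ⇒ babcS ⇒ babcBA ⇒ babcbA ⇒ babcbab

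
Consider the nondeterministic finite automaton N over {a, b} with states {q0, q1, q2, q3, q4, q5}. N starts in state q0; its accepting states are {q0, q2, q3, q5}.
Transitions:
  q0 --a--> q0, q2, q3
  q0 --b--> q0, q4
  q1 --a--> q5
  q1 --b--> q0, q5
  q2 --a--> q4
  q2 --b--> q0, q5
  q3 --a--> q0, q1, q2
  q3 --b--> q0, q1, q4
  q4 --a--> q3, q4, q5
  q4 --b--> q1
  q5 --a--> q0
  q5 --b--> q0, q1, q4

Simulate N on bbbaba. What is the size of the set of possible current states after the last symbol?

5

Start: {q0}
read b: {q0, q4}
read b: {q0, q1, q4}
read b: {q0, q1, q4, q5}
read a: {q0, q2, q3, q4, q5}
read b: {q0, q1, q4, q5}
read a: {q0, q2, q3, q4, q5}
Final reachable set {q0, q2, q3, q4, q5} has 5 states.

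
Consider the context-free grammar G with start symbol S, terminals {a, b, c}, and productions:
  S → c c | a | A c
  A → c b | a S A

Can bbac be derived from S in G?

no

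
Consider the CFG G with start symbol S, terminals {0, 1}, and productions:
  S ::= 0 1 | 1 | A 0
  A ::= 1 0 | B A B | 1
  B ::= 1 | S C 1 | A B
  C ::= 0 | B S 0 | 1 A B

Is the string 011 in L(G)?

no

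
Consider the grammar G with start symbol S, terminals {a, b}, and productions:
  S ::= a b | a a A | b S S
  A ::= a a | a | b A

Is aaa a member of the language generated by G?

yes

S ⇒ aaA ⇒ aaa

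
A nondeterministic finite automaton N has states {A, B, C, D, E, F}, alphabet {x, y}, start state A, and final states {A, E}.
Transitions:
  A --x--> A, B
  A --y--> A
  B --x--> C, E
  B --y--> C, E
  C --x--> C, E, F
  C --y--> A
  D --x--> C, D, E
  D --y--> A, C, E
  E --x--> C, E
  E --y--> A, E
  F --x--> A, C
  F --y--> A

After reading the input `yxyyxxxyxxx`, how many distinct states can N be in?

5

Start: {A}
read y: {A}
read x: {A, B}
read y: {A, C, E}
read y: {A, E}
read x: {A, B, C, E}
read x: {A, B, C, E, F}
read x: {A, B, C, E, F}
read y: {A, C, E}
read x: {A, B, C, E, F}
read x: {A, B, C, E, F}
read x: {A, B, C, E, F}
Final reachable set {A, B, C, E, F} has 5 states.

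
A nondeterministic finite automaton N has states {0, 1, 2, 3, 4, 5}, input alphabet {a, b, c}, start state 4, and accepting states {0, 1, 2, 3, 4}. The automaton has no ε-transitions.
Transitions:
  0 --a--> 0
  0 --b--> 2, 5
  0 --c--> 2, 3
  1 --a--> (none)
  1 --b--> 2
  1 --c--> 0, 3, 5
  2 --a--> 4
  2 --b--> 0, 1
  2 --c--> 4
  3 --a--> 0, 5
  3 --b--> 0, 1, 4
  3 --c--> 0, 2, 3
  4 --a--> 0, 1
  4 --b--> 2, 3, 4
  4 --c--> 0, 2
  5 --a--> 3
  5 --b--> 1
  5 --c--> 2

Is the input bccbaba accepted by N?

accepted

Start: {4}
read b: {2, 3, 4}
read c: {0, 2, 3, 4}
read c: {0, 2, 3, 4}
read b: {0, 1, 2, 3, 4, 5}
read a: {0, 1, 3, 4, 5}
read b: {0, 1, 2, 3, 4, 5}
read a: {0, 1, 3, 4, 5}
Reachable ∩ accepting = {0, 1, 3, 4} — nonempty.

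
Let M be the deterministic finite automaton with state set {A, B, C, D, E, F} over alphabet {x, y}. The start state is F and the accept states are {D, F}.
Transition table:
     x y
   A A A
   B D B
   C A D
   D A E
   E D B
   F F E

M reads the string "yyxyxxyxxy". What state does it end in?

A

F --y--> E
E --y--> B
B --x--> D
D --y--> E
E --x--> D
D --x--> A
A --y--> A
A --x--> A
A --x--> A
A --y--> A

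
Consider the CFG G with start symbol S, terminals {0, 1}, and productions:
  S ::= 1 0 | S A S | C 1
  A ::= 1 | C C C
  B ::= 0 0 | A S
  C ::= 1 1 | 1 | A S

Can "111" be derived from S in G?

yes

S ⇒ C1 ⇒ 111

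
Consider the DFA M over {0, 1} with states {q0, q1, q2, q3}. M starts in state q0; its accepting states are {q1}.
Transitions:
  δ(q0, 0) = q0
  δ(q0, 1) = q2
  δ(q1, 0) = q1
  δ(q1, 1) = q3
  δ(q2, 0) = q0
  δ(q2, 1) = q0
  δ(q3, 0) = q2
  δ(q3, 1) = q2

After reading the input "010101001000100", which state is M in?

q0

q0 --0--> q0
q0 --1--> q2
q2 --0--> q0
q0 --1--> q2
q2 --0--> q0
q0 --1--> q2
q2 --0--> q0
q0 --0--> q0
q0 --1--> q2
q2 --0--> q0
q0 --0--> q0
q0 --0--> q0
q0 --1--> q2
q2 --0--> q0
q0 --0--> q0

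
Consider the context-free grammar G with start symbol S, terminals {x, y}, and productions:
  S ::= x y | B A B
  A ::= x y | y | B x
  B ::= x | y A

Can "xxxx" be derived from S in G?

S ⇒ BAB ⇒ xAB ⇒ xBxB ⇒ xxxB ⇒ xxxx

yes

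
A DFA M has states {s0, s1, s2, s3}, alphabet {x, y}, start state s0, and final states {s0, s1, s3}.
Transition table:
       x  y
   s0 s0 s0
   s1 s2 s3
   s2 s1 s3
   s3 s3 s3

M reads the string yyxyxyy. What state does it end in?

s0 --y--> s0
s0 --y--> s0
s0 --x--> s0
s0 --y--> s0
s0 --x--> s0
s0 --y--> s0
s0 --y--> s0

s0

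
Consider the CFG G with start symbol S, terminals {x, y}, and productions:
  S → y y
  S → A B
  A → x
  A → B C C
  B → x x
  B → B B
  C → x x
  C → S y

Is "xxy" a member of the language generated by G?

no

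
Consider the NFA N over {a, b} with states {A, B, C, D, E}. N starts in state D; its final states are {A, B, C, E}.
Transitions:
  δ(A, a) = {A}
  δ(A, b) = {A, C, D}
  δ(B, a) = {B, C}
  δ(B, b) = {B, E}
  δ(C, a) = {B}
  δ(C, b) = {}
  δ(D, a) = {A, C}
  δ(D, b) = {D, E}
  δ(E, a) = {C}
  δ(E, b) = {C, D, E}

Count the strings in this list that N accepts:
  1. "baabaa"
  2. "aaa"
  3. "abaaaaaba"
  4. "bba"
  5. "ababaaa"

"baabaa": accepted
"aaa": accepted
"abaaaaaba": accepted
"bba": accepted
"ababaaa": accepted

5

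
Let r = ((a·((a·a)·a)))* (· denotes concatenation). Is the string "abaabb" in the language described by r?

no

abaabb cannot be split into zero or more pieces each matching (a·((a·a)·a)).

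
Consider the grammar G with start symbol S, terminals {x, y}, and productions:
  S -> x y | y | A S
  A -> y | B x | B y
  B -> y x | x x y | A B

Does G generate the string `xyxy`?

no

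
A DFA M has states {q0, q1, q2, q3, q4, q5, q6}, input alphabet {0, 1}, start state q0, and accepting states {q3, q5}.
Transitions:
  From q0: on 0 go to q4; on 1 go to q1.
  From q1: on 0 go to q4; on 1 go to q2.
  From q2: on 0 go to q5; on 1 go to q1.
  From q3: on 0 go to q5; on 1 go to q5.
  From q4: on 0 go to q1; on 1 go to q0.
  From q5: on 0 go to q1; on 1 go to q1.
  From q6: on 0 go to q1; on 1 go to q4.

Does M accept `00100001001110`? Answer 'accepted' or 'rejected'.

accepted

q0 --0--> q4
q4 --0--> q1
q1 --1--> q2
q2 --0--> q5
q5 --0--> q1
q1 --0--> q4
q4 --0--> q1
q1 --1--> q2
q2 --0--> q5
q5 --0--> q1
q1 --1--> q2
q2 --1--> q1
q1 --1--> q2
q2 --0--> q5
End in state q5, which is an accepting state.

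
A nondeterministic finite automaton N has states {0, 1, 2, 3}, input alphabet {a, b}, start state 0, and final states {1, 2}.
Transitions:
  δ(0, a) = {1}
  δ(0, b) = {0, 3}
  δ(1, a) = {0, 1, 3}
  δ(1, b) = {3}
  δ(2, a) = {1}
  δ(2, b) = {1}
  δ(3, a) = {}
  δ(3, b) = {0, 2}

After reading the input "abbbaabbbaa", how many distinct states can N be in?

3

Start: {0}
read a: {1}
read b: {3}
read b: {0, 2}
read b: {0, 1, 3}
read a: {0, 1, 3}
read a: {0, 1, 3}
read b: {0, 2, 3}
read b: {0, 1, 2, 3}
read b: {0, 1, 2, 3}
read a: {0, 1, 3}
read a: {0, 1, 3}
Final reachable set {0, 1, 3} has 3 states.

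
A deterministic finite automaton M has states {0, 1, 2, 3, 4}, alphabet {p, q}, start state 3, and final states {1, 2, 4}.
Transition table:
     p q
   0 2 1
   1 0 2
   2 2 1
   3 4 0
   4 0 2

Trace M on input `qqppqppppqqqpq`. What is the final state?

3 --q--> 0
0 --q--> 1
1 --p--> 0
0 --p--> 2
2 --q--> 1
1 --p--> 0
0 --p--> 2
2 --p--> 2
2 --p--> 2
2 --q--> 1
1 --q--> 2
2 --q--> 1
1 --p--> 0
0 --q--> 1

1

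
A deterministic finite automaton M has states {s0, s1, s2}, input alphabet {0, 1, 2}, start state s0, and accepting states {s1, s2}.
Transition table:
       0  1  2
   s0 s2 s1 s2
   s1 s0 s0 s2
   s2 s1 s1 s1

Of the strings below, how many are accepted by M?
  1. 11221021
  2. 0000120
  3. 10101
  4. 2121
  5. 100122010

3

11221021: rejected
0000120: accepted
10101: accepted
2121: accepted
100122010: rejected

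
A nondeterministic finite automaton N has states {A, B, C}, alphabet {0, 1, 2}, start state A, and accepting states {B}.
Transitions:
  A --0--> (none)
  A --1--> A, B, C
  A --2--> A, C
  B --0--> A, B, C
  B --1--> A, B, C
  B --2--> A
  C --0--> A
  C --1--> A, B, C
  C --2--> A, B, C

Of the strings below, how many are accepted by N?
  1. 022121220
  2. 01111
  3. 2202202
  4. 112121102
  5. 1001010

3

022121220: rejected
01111: rejected
2202202: accepted
112121102: accepted
1001010: accepted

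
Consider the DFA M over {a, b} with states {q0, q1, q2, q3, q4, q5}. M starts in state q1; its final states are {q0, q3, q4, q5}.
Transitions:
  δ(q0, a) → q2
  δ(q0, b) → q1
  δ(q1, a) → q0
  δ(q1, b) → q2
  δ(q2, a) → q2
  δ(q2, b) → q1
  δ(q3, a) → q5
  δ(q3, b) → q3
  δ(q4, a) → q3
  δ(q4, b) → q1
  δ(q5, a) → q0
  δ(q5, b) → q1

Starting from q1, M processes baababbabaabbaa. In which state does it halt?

q1 --b--> q2
q2 --a--> q2
q2 --a--> q2
q2 --b--> q1
q1 --a--> q0
q0 --b--> q1
q1 --b--> q2
q2 --a--> q2
q2 --b--> q1
q1 --a--> q0
q0 --a--> q2
q2 --b--> q1
q1 --b--> q2
q2 --a--> q2
q2 --a--> q2

q2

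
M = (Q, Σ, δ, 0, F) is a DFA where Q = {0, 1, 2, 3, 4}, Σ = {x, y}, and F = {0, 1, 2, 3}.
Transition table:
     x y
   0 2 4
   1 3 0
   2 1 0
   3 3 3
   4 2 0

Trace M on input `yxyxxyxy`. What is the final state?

0

0 --y--> 4
4 --x--> 2
2 --y--> 0
0 --x--> 2
2 --x--> 1
1 --y--> 0
0 --x--> 2
2 --y--> 0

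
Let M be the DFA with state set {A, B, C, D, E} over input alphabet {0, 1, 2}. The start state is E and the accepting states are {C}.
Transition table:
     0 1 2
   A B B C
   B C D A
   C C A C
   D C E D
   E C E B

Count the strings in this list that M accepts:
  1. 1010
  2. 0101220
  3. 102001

1

1010: rejected
0101220: accepted
102001: rejected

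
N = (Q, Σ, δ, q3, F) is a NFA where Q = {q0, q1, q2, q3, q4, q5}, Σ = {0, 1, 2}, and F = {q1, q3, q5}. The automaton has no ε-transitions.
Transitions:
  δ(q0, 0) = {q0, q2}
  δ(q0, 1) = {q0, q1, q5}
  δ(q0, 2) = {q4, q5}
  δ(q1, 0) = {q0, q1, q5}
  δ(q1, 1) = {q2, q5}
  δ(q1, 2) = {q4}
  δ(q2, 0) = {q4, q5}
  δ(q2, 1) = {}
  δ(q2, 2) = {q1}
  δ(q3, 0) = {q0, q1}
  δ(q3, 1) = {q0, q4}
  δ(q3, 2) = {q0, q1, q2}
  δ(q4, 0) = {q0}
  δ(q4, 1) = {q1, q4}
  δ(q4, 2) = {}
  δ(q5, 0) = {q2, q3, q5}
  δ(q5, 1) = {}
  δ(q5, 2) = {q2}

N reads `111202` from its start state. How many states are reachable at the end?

Start: {q3}
read 1: {q0, q4}
read 1: {q0, q1, q4, q5}
read 1: {q0, q1, q2, q4, q5}
read 2: {q1, q2, q4, q5}
read 0: {q0, q1, q2, q3, q4, q5}
read 2: {q0, q1, q2, q4, q5}
Final reachable set {q0, q1, q2, q4, q5} has 5 states.

5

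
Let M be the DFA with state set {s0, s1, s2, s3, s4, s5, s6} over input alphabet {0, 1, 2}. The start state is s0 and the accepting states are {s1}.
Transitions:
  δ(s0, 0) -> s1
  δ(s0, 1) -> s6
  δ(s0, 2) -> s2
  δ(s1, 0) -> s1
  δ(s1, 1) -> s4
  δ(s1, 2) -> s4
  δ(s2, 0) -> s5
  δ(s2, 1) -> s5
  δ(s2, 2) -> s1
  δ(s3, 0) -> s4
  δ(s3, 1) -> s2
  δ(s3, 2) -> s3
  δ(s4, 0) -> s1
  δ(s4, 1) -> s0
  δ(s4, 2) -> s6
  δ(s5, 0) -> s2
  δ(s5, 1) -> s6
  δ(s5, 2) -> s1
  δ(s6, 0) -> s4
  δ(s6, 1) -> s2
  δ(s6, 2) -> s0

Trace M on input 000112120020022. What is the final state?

s0 --0--> s1
s1 --0--> s1
s1 --0--> s1
s1 --1--> s4
s4 --1--> s0
s0 --2--> s2
s2 --1--> s5
s5 --2--> s1
s1 --0--> s1
s1 --0--> s1
s1 --2--> s4
s4 --0--> s1
s1 --0--> s1
s1 --2--> s4
s4 --2--> s6

s6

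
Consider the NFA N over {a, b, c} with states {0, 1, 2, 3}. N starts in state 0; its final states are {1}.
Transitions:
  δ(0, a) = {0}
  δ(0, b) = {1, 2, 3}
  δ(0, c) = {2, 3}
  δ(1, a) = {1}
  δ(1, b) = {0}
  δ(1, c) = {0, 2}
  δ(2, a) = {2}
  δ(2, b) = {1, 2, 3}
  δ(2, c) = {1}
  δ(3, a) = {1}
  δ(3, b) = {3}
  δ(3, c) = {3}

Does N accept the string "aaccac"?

Start: {0}
read a: {0}
read a: {0}
read c: {2, 3}
read c: {1, 3}
read a: {1}
read c: {0, 2}
Reachable ∩ accepting = {} — empty.

rejected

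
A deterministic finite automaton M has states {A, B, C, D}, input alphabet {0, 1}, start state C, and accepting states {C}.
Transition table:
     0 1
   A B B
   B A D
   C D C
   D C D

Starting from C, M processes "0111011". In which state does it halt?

C --0--> D
D --1--> D
D --1--> D
D --1--> D
D --0--> C
C --1--> C
C --1--> C

C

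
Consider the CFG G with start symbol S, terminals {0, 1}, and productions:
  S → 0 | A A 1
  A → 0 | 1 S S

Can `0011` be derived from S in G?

no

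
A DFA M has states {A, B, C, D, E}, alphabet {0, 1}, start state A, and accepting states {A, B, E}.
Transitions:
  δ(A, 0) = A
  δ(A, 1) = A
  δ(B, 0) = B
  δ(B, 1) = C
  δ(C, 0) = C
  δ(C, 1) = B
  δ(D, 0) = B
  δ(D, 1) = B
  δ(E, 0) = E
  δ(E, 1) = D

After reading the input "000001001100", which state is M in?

A

A --0--> A
A --0--> A
A --0--> A
A --0--> A
A --0--> A
A --1--> A
A --0--> A
A --0--> A
A --1--> A
A --1--> A
A --0--> A
A --0--> A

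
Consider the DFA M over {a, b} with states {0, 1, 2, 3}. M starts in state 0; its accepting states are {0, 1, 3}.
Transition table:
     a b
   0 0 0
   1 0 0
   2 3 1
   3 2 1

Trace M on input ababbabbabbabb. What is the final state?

0 --a--> 0
0 --b--> 0
0 --a--> 0
0 --b--> 0
0 --b--> 0
0 --a--> 0
0 --b--> 0
0 --b--> 0
0 --a--> 0
0 --b--> 0
0 --b--> 0
0 --a--> 0
0 --b--> 0
0 --b--> 0

0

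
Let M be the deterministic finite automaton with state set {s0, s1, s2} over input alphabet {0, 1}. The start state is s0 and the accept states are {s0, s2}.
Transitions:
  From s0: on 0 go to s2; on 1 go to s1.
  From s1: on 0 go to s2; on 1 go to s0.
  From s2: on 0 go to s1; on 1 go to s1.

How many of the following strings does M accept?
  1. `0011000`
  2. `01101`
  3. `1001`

`0011000`: accepted
`01101`: rejected
`1001`: accepted

2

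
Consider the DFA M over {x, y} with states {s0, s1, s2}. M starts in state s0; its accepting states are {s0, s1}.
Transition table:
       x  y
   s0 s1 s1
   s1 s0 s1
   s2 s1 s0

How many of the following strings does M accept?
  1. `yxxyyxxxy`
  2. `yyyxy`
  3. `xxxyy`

3

`yxxyyxxxy`: accepted
`yyyxy`: accepted
`xxxyy`: accepted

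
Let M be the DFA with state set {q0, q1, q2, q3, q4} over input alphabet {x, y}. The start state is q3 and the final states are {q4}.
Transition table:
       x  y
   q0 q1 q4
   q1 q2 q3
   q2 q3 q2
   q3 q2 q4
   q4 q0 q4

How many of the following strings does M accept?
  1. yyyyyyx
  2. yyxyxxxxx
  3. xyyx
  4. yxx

0

yyyyyyx: rejected
yyxyxxxxx: rejected
xyyx: rejected
yxx: rejected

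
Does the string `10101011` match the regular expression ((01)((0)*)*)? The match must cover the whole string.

no

No split of 10101011 into u·v has (01) matching u and ((0)*)* matching v.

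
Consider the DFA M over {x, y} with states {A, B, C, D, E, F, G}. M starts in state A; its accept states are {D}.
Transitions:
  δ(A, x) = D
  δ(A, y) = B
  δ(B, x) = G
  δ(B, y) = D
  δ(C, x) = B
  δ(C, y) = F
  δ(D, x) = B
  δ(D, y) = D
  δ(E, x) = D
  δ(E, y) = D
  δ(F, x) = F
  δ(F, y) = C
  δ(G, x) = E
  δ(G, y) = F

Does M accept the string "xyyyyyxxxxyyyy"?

accepted

A --x--> D
D --y--> D
D --y--> D
D --y--> D
D --y--> D
D --y--> D
D --x--> B
B --x--> G
G --x--> E
E --x--> D
D --y--> D
D --y--> D
D --y--> D
D --y--> D
End in state D, which is an accepting state.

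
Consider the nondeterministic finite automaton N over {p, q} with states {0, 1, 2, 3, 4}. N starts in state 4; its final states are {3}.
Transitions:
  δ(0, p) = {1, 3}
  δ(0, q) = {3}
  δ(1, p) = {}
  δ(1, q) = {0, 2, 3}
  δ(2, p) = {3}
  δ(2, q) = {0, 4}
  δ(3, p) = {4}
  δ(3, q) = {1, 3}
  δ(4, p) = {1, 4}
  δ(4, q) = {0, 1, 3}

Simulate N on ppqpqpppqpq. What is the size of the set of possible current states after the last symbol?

Start: {4}
read p: {1, 4}
read p: {1, 4}
read q: {0, 1, 2, 3}
read p: {1, 3, 4}
read q: {0, 1, 2, 3}
read p: {1, 3, 4}
read p: {1, 4}
read p: {1, 4}
read q: {0, 1, 2, 3}
read p: {1, 3, 4}
read q: {0, 1, 2, 3}
Final reachable set {0, 1, 2, 3} has 4 states.

4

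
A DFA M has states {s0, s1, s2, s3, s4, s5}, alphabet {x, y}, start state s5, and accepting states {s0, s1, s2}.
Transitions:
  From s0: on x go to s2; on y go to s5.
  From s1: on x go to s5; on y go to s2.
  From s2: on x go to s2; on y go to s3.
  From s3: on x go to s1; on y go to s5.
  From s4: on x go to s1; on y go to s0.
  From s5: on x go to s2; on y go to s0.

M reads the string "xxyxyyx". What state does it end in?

s5 --x--> s2
s2 --x--> s2
s2 --y--> s3
s3 --x--> s1
s1 --y--> s2
s2 --y--> s3
s3 --x--> s1

s1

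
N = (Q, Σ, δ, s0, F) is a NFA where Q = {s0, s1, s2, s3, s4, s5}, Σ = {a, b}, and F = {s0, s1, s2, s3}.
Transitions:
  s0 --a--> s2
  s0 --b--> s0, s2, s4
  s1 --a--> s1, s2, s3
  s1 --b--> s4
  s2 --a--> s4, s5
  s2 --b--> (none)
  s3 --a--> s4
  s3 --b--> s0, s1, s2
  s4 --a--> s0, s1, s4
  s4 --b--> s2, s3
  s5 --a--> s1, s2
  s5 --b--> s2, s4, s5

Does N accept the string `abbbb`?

Start: {s0}
read a: {s2}
read b: {}
The reachable set is empty and stays empty for the remaining 3 symbols.
Reachable ∩ accepting = {} — empty.

rejected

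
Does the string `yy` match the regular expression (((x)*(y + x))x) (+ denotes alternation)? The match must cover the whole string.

No split of yy into u·v has ((x)*(y+x)) matching u and x matching v.

no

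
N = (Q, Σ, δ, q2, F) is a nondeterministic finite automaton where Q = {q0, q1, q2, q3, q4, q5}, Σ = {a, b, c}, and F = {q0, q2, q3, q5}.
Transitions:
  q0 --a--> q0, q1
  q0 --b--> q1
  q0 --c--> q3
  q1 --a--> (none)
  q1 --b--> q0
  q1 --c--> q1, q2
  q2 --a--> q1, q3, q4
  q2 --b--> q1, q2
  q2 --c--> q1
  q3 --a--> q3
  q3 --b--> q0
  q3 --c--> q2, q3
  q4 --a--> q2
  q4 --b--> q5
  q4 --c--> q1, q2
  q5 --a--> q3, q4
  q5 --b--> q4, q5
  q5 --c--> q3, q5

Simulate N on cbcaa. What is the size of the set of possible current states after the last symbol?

Start: {q2}
read c: {q1}
read b: {q0}
read c: {q3}
read a: {q3}
read a: {q3}
Final reachable set {q3} has 1 state.

1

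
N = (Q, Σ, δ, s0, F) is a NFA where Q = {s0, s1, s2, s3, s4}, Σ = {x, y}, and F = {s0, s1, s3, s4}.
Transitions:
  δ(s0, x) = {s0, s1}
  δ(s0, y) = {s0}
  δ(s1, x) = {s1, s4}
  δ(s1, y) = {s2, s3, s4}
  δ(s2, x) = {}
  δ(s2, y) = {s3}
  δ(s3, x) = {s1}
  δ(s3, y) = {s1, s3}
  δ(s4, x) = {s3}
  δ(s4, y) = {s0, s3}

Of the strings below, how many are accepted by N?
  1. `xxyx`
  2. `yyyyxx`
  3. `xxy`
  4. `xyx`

`xxyx`: accepted
`yyyyxx`: accepted
`xxy`: accepted
`xyx`: accepted

4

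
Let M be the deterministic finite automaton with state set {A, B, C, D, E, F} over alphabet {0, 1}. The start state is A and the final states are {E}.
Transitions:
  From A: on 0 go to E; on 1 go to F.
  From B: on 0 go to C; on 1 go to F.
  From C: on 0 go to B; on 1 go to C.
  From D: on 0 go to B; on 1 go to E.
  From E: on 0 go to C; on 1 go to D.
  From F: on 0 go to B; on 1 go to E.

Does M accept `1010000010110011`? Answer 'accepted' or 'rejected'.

A --1--> F
F --0--> B
B --1--> F
F --0--> B
B --0--> C
C --0--> B
B --0--> C
C --0--> B
B --1--> F
F --0--> B
B --1--> F
F --1--> E
E --0--> C
C --0--> B
B --1--> F
F --1--> E
End in state E, which is an accepting state.

accepted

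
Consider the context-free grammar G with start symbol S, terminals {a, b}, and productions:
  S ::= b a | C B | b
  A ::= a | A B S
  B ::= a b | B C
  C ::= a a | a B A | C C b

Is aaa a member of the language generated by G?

no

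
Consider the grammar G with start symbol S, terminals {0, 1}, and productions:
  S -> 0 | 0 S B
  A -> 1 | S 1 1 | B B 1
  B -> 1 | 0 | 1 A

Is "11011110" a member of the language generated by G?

no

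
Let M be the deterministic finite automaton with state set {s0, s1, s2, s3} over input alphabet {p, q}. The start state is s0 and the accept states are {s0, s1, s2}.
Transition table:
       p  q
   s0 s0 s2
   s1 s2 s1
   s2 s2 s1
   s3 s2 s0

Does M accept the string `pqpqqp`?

s0 --p--> s0
s0 --q--> s2
s2 --p--> s2
s2 --q--> s1
s1 --q--> s1
s1 --p--> s2
End in state s2, which is an accepting state.

accepted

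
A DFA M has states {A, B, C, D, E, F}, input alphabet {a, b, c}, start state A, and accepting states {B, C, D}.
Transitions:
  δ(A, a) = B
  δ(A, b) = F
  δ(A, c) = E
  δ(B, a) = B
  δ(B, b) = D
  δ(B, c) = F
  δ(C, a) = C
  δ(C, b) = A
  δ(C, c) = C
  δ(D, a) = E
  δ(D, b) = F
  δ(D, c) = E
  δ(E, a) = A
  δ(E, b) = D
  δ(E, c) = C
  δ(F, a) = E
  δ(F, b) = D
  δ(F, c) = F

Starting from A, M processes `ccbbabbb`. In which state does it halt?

A --c--> E
E --c--> C
C --b--> A
A --b--> F
F --a--> E
E --b--> D
D --b--> F
F --b--> D

D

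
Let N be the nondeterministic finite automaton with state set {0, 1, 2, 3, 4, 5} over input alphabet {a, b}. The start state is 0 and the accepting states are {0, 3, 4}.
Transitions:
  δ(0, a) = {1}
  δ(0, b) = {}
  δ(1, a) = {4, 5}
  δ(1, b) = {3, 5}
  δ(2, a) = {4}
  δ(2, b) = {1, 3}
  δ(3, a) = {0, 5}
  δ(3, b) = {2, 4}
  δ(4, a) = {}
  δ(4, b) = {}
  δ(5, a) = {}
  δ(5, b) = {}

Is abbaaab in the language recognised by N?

Start: {0}
read a: {1}
read b: {3, 5}
read b: {2, 4}
read a: {4}
read a: {}
The reachable set is empty and stays empty for the remaining 2 symbols.
Reachable ∩ accepting = {} — empty.

rejected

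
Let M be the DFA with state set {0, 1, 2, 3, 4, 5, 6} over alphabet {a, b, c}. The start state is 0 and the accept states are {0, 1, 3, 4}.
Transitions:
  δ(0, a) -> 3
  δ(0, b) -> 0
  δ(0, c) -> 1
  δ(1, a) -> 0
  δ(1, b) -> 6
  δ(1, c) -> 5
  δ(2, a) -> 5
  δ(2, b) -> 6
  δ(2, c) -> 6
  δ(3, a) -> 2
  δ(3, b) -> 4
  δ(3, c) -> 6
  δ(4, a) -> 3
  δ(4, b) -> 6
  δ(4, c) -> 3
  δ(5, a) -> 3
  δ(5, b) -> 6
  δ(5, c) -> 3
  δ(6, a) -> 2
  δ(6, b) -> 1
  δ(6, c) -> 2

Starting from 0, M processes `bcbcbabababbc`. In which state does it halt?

5

0 --b--> 0
0 --c--> 1
1 --b--> 6
6 --c--> 2
2 --b--> 6
6 --a--> 2
2 --b--> 6
6 --a--> 2
2 --b--> 6
6 --a--> 2
2 --b--> 6
6 --b--> 1
1 --c--> 5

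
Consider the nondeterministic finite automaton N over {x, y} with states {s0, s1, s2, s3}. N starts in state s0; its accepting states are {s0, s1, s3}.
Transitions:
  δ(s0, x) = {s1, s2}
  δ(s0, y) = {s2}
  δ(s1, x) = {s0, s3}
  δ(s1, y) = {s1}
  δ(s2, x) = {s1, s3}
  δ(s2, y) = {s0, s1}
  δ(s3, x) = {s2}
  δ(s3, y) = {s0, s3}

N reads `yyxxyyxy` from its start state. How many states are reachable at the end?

4

Start: {s0}
read y: {s2}
read y: {s0, s1}
read x: {s0, s1, s2, s3}
read x: {s0, s1, s2, s3}
read y: {s0, s1, s2, s3}
read y: {s0, s1, s2, s3}
read x: {s0, s1, s2, s3}
read y: {s0, s1, s2, s3}
Final reachable set {s0, s1, s2, s3} has 4 states.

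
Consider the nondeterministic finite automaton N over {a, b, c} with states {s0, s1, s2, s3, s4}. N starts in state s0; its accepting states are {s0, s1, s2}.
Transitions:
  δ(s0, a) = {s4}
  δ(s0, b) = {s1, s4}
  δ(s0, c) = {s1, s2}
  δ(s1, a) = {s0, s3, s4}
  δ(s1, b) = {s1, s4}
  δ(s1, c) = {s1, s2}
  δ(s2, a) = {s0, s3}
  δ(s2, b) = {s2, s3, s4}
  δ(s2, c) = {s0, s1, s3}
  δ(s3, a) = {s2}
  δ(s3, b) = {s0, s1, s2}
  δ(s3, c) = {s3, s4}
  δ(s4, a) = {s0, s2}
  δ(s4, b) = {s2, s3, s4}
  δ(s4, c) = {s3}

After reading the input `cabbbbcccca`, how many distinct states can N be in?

4

Start: {s0}
read c: {s1, s2}
read a: {s0, s3, s4}
read b: {s0, s1, s2, s3, s4}
read b: {s0, s1, s2, s3, s4}
read b: {s0, s1, s2, s3, s4}
read b: {s0, s1, s2, s3, s4}
read c: {s0, s1, s2, s3, s4}
read c: {s0, s1, s2, s3, s4}
read c: {s0, s1, s2, s3, s4}
read c: {s0, s1, s2, s3, s4}
read a: {s0, s2, s3, s4}
Final reachable set {s0, s2, s3, s4} has 4 states.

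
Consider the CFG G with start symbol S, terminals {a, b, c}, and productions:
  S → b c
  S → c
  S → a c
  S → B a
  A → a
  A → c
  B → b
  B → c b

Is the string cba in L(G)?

yes

S ⇒ Ba ⇒ cba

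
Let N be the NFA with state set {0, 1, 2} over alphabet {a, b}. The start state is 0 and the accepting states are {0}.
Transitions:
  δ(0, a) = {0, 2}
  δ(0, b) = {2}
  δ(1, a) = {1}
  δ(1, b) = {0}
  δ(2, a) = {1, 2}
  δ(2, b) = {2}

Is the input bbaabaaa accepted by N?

Start: {0}
read b: {2}
read b: {2}
read a: {1, 2}
read a: {1, 2}
read b: {0, 2}
read a: {0, 1, 2}
read a: {0, 1, 2}
read a: {0, 1, 2}
Reachable ∩ accepting = {0} — nonempty.

accepted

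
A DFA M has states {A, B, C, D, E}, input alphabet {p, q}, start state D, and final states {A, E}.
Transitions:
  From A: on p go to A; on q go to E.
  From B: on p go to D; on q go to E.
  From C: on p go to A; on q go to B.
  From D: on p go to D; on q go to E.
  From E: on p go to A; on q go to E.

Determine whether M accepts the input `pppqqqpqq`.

D --p--> D
D --p--> D
D --p--> D
D --q--> E
E --q--> E
E --q--> E
E --p--> A
A --q--> E
E --q--> E
End in state E, which is an accepting state.

accepted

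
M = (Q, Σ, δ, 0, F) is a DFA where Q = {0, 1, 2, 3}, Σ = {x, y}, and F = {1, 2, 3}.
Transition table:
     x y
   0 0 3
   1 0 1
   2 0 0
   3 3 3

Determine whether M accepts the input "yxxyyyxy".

0 --y--> 3
3 --x--> 3
3 --x--> 3
3 --y--> 3
3 --y--> 3
3 --y--> 3
3 --x--> 3
3 --y--> 3
End in state 3, which is an accepting state.

accepted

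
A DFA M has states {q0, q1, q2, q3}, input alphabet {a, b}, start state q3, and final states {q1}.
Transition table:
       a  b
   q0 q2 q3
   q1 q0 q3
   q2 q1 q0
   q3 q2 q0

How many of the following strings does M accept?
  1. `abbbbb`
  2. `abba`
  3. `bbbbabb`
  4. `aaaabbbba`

`abbbbb`: rejected
`abba`: rejected
`bbbbabb`: rejected
`aaaabbbba`: rejected

0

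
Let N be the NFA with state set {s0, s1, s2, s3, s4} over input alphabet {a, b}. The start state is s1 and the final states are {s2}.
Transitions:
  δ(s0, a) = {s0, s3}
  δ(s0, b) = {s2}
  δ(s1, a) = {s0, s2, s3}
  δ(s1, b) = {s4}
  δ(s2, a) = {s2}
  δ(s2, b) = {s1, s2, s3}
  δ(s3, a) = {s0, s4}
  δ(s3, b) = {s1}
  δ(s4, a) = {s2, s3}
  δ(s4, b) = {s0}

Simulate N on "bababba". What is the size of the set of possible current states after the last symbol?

Start: {s1}
read b: {s4}
read a: {s2, s3}
read b: {s1, s2, s3}
read a: {s0, s2, s3, s4}
read b: {s0, s1, s2, s3}
read b: {s1, s2, s3, s4}
read a: {s0, s2, s3, s4}
Final reachable set {s0, s2, s3, s4} has 4 states.

4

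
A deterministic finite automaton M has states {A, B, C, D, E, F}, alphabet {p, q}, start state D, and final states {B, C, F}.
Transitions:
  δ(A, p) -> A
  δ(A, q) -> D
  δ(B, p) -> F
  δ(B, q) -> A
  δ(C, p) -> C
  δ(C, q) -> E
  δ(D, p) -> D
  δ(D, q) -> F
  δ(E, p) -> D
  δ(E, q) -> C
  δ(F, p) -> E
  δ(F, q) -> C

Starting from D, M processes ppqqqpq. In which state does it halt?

D --p--> D
D --p--> D
D --q--> F
F --q--> C
C --q--> E
E --p--> D
D --q--> F

F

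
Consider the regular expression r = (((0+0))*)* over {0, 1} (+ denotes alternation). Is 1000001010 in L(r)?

no

1000001010 cannot be split into zero or more pieces each matching ((0+0))*.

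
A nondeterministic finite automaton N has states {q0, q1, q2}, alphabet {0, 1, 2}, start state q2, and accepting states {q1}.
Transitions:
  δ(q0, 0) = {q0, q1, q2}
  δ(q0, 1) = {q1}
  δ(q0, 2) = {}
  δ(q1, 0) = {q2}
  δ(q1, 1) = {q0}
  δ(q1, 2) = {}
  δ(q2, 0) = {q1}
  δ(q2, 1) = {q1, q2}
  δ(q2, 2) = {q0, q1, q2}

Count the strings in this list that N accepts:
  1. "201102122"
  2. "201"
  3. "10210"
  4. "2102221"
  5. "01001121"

"201102122": accepted
"201": accepted
"10210": accepted
"2102221": accepted
"01001121": accepted

5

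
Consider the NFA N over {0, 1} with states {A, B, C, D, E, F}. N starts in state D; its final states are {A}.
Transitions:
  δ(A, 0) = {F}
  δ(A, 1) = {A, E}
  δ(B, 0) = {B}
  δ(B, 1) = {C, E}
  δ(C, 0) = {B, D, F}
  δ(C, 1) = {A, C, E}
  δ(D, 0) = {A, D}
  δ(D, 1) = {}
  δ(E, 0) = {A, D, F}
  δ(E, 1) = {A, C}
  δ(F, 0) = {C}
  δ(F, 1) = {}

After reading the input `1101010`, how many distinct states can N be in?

Start: {D}
read 1: {}
The reachable set is empty and stays empty for the remaining 6 symbols.
Final reachable set {} has 0 states.

0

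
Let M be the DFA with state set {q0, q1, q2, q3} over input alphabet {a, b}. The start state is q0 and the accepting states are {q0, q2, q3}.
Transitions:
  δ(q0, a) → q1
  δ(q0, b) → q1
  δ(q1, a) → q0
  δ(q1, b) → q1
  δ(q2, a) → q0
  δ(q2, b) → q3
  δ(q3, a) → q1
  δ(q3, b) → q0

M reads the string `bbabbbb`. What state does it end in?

q0 --b--> q1
q1 --b--> q1
q1 --a--> q0
q0 --b--> q1
q1 --b--> q1
q1 --b--> q1
q1 --b--> q1

q1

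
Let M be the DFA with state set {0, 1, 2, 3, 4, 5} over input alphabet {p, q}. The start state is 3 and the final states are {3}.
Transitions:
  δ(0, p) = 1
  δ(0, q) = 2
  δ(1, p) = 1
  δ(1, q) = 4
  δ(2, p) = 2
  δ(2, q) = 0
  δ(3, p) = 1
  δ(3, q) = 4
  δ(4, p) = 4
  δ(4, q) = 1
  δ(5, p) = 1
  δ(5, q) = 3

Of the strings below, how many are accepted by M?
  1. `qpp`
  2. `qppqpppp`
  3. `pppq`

`qpp`: rejected
`qppqpppp`: rejected
`pppq`: rejected

0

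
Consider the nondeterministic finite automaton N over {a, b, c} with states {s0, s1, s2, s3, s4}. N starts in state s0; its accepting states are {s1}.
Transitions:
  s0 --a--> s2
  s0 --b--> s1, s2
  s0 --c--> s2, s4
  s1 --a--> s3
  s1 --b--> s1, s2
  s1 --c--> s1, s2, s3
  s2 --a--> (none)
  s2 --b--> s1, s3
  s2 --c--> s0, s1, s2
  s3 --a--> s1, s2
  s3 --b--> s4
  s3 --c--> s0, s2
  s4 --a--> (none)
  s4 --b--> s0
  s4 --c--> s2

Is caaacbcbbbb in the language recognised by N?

rejected

Start: {s0}
read c: {s2, s4}
read a: {}
The reachable set is empty and stays empty for the remaining 9 symbols.
Reachable ∩ accepting = {} — empty.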